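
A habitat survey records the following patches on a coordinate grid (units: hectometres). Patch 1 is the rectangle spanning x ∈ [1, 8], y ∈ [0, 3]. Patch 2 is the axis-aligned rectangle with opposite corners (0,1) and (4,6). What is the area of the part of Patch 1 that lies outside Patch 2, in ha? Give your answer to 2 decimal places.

15.00

|Patch 1∩Patch 2|: x∈[1,4], y∈[1,3] → 3·2 = 6.
|Patch 1| = 21.
|Patch 1 ∖ Patch 2| = |Patch 1| − |Patch 1∩Patch 2| = 21 − 6 = 15.00.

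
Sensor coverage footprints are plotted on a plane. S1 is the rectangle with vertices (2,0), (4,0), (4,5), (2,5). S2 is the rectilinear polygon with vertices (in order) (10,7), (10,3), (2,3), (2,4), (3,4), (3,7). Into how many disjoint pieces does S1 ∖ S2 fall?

2

S1 ∖ S2 splits into 2 disjoint pieces (area 6, area 1).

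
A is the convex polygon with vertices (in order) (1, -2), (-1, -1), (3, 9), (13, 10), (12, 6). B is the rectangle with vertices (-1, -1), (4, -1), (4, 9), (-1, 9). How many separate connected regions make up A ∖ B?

A ∖ B splits into 2 disjoint pieces (area 1.6875, area 53.2727).

2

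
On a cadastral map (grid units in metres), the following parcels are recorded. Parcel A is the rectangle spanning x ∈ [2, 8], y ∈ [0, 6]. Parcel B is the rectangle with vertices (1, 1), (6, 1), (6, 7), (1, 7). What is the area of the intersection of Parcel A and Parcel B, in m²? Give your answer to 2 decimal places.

20.00

|Parcel A∩Parcel B|: x∈[2,6], y∈[1,6] → 4·5 = 20.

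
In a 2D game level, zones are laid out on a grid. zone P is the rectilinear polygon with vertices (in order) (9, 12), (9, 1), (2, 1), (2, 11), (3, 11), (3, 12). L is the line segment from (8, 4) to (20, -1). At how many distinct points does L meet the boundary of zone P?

The segment meets the boundary at (9,3.583).

1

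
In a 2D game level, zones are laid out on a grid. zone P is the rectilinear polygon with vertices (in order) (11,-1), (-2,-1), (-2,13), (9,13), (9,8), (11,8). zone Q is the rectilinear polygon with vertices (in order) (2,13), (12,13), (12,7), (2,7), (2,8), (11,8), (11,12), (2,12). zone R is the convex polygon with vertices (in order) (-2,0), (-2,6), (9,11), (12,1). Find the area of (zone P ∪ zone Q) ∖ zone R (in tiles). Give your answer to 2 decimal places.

|zone P ∪ zone Q| = 180.
|(zone P ∪ zone Q) ∩ zone R| = 101.4476.
|(zone P ∪ zone Q) ∖ zone R| = 180 − 101.4476 = 78.55.

78.55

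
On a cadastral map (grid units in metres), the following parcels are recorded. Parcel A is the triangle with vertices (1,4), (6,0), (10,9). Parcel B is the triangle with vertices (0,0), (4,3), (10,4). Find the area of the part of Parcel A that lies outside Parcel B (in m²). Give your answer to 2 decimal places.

|Parcel A| = 30.5, |Parcel A∩Parcel B| = 4.0755.
|Parcel A ∖ Parcel B| = |Parcel A| − |Parcel A∩Parcel B| = 30.5 − 4.0755 = 26.42.

26.42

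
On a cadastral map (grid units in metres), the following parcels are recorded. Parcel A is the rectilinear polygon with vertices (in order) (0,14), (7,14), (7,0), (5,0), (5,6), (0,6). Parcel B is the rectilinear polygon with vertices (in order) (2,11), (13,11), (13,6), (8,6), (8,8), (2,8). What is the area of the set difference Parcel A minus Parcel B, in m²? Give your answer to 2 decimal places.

|Parcel A| = 68, |Parcel A∩Parcel B| = 15.
|Parcel A ∖ Parcel B| = |Parcel A| − |Parcel A∩Parcel B| = 68 − 15 = 53.00.

53.00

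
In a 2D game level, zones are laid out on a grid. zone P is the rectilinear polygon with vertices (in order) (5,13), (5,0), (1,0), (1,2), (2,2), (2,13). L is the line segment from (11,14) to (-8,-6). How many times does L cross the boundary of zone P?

The segment meets the boundary at (2,4.526), (5,7.684).

2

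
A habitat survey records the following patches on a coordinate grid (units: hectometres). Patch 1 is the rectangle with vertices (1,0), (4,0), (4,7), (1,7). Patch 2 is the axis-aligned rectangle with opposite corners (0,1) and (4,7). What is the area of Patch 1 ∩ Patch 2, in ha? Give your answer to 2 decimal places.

18.00

|Patch 1∩Patch 2|: x∈[1,4], y∈[1,7] → 3·6 = 18.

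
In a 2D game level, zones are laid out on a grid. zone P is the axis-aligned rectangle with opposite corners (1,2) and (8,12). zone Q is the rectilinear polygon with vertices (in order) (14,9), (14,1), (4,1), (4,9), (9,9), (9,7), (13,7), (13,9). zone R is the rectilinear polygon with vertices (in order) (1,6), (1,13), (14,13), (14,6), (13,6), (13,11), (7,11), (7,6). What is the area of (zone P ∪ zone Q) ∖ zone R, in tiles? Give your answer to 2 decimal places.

|zone P ∪ zone Q| = 114.
|(zone P ∪ zone Q) ∩ zone R| = 40.
|(zone P ∪ zone Q) ∖ zone R| = 114 − 40 = 74.00.

74.00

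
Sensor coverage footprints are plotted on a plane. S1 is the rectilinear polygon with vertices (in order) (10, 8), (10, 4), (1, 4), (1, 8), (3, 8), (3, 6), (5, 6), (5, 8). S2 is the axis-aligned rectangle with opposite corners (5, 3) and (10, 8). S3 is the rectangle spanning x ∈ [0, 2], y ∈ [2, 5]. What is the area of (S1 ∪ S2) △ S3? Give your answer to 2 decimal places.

41.00

|S1 ∪ S2| = 37.
|(S1 ∪ S2) ∩ S3| = 1.
|(S1 ∪ S2) △ S3| = 37 + 6 − 2 = 41.00.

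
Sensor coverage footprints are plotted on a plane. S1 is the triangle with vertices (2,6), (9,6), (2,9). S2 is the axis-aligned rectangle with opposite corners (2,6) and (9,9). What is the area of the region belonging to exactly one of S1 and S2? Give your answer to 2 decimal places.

10.50

|S1| = 10.5, |S2| = 21, |S1∩S2| = 10.5.
|S1 △ S2| = |S1| + |S2| − 2·|S1∩S2| = 10.5 + 21 − 21 = 10.50.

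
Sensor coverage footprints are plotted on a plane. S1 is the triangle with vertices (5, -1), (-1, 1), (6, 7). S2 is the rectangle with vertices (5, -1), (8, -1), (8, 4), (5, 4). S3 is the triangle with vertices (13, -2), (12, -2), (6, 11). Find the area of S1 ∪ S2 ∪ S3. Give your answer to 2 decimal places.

By inclusion–exclusion:
Individual areas: |S1| = 25, |S2| = 15, |S3| = 6.5.
|S1∩S2| = 1.5625.
|S1∩S3| = 0.
|S2∩S3| = 0.
|S1∩S2∩S3| = 0.
|S1 ∪ S2 ∪ S3| = 46.5 − 1.5625 + 0 = 44.94.

44.94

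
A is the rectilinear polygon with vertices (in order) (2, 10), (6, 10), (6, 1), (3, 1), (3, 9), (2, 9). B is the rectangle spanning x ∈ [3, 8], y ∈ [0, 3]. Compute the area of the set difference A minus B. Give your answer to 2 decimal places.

22.00

|A| = 28, |A∩B| = 6.
|A ∖ B| = |A| − |A∩B| = 28 − 6 = 22.00.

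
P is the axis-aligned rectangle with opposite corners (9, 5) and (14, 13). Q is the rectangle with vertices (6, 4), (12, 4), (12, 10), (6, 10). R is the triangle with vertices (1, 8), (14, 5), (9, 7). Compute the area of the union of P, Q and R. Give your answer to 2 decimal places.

62.32

By inclusion–exclusion:
Individual areas: |P| = 40, |Q| = 36, |R| = 5.5.
|P∩Q|: x∈[9,12], y∈[5,10] → 3·5 = 15.
|P∩R| = 2.1154.
|Q∩R| = 3.8394.
|P∩Q∩R| = 1.7769.
|P ∪ Q ∪ R| = 81.5 − 20.9548 + 1.7769 = 62.32.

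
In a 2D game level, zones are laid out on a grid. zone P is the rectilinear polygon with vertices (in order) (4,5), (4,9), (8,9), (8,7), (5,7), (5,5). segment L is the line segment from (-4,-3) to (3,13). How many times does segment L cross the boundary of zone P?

The segment lies entirely outside zone P and never meets its boundary.

0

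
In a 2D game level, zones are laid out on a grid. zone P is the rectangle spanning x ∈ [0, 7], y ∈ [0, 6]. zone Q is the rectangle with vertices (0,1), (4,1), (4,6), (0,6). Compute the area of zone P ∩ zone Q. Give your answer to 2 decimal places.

|zone P∩zone Q|: x∈[0,4], y∈[1,6] → 4·5 = 20.

20.00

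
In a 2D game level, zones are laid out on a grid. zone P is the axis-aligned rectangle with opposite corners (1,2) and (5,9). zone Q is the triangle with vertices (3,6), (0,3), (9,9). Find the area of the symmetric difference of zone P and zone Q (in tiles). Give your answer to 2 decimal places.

26.50

|zone P| = 28, |zone Q| = 4.5, |zone P∩zone Q| = 3.
|zone P △ zone Q| = |zone P| + |zone Q| − 2·|zone P∩zone Q| = 28 + 4.5 − 6 = 26.50.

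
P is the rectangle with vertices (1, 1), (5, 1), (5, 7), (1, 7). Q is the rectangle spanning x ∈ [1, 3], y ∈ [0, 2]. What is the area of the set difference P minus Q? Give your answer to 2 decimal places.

22.00

|P∩Q|: x∈[1,3], y∈[1,2] → 2·1 = 2.
|P| = 24.
|P ∖ Q| = |P| − |P∩Q| = 24 − 2 = 22.00.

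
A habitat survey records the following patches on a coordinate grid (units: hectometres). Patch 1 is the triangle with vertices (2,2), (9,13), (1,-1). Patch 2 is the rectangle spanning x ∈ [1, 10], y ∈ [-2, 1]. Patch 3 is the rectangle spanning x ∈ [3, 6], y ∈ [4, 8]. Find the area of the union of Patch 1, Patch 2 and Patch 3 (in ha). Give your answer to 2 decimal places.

By inclusion–exclusion:
Individual areas: |Patch 1| = 5, |Patch 2| = 27, |Patch 3| = 12.
|Patch 1∩Patch 2| = 0.4762.
|Patch 1∩Patch 3| = 1.8003.
|Patch 2∩Patch 3| = 0 (no overlap).
|Patch 1∩Patch 2∩Patch 3| = 0.
|Patch 1 ∪ Patch 2 ∪ Patch 3| = 44 − 2.2765 + 0 = 41.72.

41.72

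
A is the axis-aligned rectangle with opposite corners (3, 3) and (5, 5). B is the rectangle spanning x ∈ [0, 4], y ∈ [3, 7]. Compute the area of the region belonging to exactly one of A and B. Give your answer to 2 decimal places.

16.00

|A∩B|: x∈[3,4], y∈[3,5] → 1·2 = 2.
|A △ B| = |A| + |B| − 2·|A∩B| = 4 + 16 − 4 = 16.00.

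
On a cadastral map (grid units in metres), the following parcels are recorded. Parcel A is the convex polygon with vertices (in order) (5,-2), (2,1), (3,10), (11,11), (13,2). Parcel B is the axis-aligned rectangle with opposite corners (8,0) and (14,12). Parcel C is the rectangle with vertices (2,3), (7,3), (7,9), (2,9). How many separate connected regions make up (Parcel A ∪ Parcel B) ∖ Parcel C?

1

(Parcel A ∪ Parcel B) ∖ Parcel C is a single connected region.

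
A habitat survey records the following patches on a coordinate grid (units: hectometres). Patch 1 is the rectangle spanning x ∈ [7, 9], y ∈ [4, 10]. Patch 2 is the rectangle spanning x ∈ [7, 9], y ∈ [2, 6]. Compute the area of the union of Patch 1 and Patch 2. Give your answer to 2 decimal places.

16.00

By inclusion–exclusion:
Individual areas: |Patch 1| = 12, |Patch 2| = 8.
|Patch 1∩Patch 2|: x∈[7,9], y∈[4,6] → 2·2 = 4.
|Patch 1 ∪ Patch 2| = 20 − 4 = 16.00.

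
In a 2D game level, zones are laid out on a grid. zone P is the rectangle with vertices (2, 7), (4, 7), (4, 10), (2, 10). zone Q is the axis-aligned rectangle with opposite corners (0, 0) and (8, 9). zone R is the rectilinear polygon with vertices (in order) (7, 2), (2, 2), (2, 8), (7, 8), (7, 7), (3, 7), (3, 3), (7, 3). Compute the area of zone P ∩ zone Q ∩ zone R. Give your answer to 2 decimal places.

2.00

The intersection is the polygon with vertices (3,7), (2,7), (2,8), (4,8), (4,7).
By the shoelace formula its area is 2.00.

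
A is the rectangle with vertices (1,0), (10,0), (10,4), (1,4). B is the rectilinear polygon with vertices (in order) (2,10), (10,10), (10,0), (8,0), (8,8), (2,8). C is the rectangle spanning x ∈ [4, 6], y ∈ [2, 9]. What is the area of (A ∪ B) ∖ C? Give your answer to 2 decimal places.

54.00

|A ∪ B| = 60.
|(A ∪ B) ∩ C| = 6.
|(A ∪ B) ∖ C| = 60 − 6 = 54.00.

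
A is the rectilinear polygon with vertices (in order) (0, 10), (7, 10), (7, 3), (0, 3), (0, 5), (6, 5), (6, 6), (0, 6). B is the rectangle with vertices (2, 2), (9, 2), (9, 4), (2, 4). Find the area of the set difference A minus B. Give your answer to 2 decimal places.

|A| = 43, |A∩B| = 5.
|A ∖ B| = |A| − |A∩B| = 43 − 5 = 38.00.

38.00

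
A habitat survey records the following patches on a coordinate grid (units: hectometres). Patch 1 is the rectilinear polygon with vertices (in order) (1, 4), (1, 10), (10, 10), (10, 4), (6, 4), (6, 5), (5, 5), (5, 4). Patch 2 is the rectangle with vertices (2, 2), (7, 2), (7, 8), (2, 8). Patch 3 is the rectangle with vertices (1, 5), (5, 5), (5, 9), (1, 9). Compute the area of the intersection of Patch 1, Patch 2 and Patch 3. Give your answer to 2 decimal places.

9.00

The intersection is the polygon with vertices (2,8), (5,8), (5,5), (2,5).
By the shoelace formula its area is 9.00.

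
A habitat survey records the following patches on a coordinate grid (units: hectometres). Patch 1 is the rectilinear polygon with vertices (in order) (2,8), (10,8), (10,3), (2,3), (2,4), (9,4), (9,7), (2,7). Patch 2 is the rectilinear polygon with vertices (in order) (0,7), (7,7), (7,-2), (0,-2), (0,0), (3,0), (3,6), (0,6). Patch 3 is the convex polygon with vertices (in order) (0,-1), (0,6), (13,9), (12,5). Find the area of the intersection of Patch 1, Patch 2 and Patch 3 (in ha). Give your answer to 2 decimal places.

4.00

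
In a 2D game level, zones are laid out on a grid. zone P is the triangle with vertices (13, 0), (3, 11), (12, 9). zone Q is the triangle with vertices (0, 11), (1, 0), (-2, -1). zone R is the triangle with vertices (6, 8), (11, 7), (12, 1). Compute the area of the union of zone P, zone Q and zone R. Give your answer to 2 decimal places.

By inclusion–exclusion:
Individual areas: |zone P| = 39.5, |zone Q| = 17, |zone R| = 14.5.
|zone P∩zone Q| = 0.
|zone P∩zone R| = 14.426.
|zone Q∩zone R| = 0.
|zone P∩zone Q∩zone R| = 0.
|zone P ∪ zone Q ∪ zone R| = 71 − 14.426 + 0 = 56.57.

56.57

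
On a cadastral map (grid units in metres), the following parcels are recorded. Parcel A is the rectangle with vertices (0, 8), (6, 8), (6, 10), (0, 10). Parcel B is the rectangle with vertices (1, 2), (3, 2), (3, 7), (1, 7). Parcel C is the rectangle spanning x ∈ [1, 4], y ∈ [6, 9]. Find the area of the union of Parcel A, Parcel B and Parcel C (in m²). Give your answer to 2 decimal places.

26.00

By inclusion–exclusion:
Individual areas: |Parcel A| = 12, |Parcel B| = 10, |Parcel C| = 9.
|Parcel A∩Parcel B| = 0 (no overlap).
|Parcel A∩Parcel C|: x∈[1,4], y∈[8,9] → 3·1 = 3.
|Parcel B∩Parcel C|: x∈[1,3], y∈[6,7] → 2·1 = 2.
|Parcel A∩Parcel B∩Parcel C| = 0.
|Parcel A ∪ Parcel B ∪ Parcel C| = 31 − 5 + 0 = 26.00.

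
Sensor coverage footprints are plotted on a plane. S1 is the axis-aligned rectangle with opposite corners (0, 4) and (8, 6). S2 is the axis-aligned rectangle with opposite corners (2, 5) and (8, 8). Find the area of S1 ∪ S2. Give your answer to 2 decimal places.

28.00

By inclusion–exclusion:
Individual areas: |S1| = 16, |S2| = 18.
|S1∩S2|: x∈[2,8], y∈[5,6] → 6·1 = 6.
|S1 ∪ S2| = 34 − 6 = 28.00.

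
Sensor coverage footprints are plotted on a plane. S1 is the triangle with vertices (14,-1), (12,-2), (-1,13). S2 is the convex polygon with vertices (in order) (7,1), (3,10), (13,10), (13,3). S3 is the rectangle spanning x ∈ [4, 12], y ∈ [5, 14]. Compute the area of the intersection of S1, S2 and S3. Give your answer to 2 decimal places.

3.67

The intersection is the polygon with vertices (4,7.75), (4,8.333), (7.571,5), (5.933,5), (4.474,6.684).
By the shoelace formula its area is 3.67.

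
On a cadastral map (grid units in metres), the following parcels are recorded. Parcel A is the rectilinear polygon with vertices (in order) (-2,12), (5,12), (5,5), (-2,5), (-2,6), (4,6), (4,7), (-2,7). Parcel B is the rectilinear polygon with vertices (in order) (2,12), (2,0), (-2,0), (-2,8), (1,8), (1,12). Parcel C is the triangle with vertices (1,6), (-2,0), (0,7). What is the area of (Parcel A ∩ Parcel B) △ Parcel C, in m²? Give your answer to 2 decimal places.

|Parcel A ∩ Parcel B| = 12.
|(Parcel A ∩ Parcel B) ∩ Parcel C| = 1.1786.
|(Parcel A ∩ Parcel B) △ Parcel C| = 12 + 4.5 − 2.3571 = 14.14.

14.14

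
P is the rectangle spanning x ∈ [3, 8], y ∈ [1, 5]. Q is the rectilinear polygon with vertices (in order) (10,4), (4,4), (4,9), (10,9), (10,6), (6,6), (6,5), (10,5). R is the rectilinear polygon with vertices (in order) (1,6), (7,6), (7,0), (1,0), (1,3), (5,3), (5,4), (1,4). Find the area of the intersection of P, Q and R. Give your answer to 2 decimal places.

3.00

The intersection is the polygon with vertices (5,4), (4,4), (4,5), (6,5), (7,5), (7,4).
By the shoelace formula its area is 3.00.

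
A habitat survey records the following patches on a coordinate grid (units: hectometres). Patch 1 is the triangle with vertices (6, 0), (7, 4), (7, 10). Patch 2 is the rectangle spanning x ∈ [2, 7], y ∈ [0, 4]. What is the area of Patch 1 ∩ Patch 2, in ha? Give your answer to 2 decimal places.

1.20

The intersection is the polygon with vertices (6,0), (6.4,4), (7,4).
By the shoelace formula its area is 1.20.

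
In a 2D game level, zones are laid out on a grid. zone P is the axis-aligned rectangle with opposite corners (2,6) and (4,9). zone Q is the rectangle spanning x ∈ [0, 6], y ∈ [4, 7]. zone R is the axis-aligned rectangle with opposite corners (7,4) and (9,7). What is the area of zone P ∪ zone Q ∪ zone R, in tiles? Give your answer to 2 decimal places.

28.00

By inclusion–exclusion:
Individual areas: |zone P| = 6, |zone Q| = 18, |zone R| = 6.
|zone P∩zone Q|: x∈[2,4], y∈[6,7] → 2·1 = 2.
|zone P∩zone R| = 0 (no overlap).
|zone Q∩zone R| = 0 (no overlap).
|zone P∩zone Q∩zone R| = 0.
|zone P ∪ zone Q ∪ zone R| = 30 − 2 + 0 = 28.00.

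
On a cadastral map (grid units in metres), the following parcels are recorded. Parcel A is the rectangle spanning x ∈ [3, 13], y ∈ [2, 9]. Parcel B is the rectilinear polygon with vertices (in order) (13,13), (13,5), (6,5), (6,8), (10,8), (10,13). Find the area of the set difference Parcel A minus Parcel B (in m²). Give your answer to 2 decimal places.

|Parcel A| = 70, |Parcel A∩Parcel B| = 24.
|Parcel A ∖ Parcel B| = |Parcel A| − |Parcel A∩Parcel B| = 70 − 24 = 46.00.

46.00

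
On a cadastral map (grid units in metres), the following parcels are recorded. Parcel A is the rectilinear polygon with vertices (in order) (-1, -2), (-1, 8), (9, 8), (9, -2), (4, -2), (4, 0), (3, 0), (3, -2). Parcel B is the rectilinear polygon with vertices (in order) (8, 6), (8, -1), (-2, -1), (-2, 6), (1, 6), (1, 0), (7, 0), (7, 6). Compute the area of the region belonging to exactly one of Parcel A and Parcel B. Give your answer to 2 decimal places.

80.00

|Parcel A| = 98, |Parcel B| = 34, |Parcel A∩Parcel B| = 26.
|Parcel A △ Parcel B| = |Parcel A| + |Parcel B| − 2·|Parcel A∩Parcel B| = 98 + 34 − 52 = 80.00.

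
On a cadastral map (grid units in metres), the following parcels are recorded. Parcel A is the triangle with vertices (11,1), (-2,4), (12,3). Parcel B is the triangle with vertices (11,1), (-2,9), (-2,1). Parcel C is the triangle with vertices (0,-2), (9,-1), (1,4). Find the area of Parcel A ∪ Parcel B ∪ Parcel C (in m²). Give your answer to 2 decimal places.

75.53

By inclusion–exclusion:
Individual areas: |Parcel A| = 14.5, |Parcel B| = 52, |Parcel C| = 26.5.
|Parcel A∩Parcel B| = 9.5202.
|Parcel A∩Parcel C| = 0.6011.
|Parcel B∩Parcel C| = 7.95.
|Parcel A∩Parcel B∩Parcel C| = 0.6011.
|Parcel A ∪ Parcel B ∪ Parcel C| = 93 − 18.0713 + 0.6011 = 75.53.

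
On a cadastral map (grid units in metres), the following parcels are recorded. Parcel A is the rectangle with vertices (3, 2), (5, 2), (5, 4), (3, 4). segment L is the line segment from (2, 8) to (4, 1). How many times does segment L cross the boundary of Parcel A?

The segment meets the boundary at (3.714,2), (3.143,4).

2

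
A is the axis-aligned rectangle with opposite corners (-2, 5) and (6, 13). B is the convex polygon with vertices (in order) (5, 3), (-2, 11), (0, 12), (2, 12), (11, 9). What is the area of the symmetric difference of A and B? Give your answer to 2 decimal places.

|A| = 64, |B| = 56.5, |A∩B| = 36.5833.
|A △ B| = |A| + |B| − 2·|A∩B| = 64 + 56.5 − 73.1667 = 47.33.

47.33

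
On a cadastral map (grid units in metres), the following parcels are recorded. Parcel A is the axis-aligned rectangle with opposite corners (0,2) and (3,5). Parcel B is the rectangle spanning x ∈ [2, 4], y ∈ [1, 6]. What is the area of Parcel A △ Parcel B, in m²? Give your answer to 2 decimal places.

|Parcel A∩Parcel B|: x∈[2,3], y∈[2,5] → 1·3 = 3.
|Parcel A △ Parcel B| = |Parcel A| + |Parcel B| − 2·|Parcel A∩Parcel B| = 9 + 10 − 6 = 13.00.

13.00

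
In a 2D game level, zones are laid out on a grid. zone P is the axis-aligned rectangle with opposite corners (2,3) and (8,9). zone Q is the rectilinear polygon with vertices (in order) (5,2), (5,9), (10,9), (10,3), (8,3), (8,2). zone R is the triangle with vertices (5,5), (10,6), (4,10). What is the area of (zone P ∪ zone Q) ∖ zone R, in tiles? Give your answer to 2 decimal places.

38.65

|zone P ∪ zone Q| = 51.
|(zone P ∪ zone Q) ∩ zone R| = 12.35.
|(zone P ∪ zone Q) ∖ zone R| = 51 − 12.35 = 38.65.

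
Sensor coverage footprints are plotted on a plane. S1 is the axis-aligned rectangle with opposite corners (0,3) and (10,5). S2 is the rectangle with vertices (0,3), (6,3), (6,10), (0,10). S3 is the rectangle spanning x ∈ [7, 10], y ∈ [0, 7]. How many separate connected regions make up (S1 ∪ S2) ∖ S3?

(S1 ∪ S2) ∖ S3 is a single connected region.

1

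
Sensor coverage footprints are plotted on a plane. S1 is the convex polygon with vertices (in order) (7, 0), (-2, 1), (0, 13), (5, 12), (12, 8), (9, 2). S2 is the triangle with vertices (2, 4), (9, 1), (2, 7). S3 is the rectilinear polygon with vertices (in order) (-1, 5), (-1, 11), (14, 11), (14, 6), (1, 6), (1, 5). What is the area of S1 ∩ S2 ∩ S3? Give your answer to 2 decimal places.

The intersection is the polygon with vertices (2,7), (3.167,6), (2,6).
By the shoelace formula its area is 0.58.

0.58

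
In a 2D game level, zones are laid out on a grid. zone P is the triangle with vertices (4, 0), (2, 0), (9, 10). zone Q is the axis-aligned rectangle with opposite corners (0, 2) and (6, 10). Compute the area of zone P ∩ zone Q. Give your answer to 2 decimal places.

3.83

The intersection is the polygon with vertices (6,5.714), (6,4), (5,2), (3.4,2).
By the shoelace formula its area is 3.83.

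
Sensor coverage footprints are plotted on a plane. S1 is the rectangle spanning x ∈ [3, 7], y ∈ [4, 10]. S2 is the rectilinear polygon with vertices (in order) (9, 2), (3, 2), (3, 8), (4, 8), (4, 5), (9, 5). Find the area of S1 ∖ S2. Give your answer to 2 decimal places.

|S1| = 24, |S1∩S2| = 7.
|S1 ∖ S2| = |S1| − |S1∩S2| = 24 − 7 = 17.00.

17.00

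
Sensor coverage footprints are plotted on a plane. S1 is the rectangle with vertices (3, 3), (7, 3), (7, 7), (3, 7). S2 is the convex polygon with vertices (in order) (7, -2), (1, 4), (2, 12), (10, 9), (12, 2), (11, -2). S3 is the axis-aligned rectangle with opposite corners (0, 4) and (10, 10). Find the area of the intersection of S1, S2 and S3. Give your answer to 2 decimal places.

The intersection is the polygon with vertices (3,7), (7,7), (7,4), (3,4).
By the shoelace formula its area is 12.00.

12.00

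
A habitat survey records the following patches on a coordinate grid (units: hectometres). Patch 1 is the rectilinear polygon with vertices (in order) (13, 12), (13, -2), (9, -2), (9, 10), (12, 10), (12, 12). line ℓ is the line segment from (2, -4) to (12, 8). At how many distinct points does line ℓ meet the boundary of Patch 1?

The segment meets the boundary at (9,4.4).

1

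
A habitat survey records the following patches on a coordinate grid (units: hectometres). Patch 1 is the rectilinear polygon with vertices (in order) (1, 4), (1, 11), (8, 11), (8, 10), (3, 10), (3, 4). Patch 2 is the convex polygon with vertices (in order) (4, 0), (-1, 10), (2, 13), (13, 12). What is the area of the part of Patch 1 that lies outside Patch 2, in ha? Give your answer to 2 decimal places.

1.00

|Patch 1| = 19, |Patch 1∩Patch 2| = 18.
|Patch 1 ∖ Patch 2| = |Patch 1| − |Patch 1∩Patch 2| = 19 − 18 = 1.00.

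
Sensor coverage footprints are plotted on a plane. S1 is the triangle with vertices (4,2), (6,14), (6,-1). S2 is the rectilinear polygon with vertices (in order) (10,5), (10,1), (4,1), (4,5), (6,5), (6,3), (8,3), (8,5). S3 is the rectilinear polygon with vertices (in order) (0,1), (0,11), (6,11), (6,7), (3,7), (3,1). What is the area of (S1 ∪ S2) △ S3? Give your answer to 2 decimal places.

|S1 ∪ S2| = 28.0833.
|(S1 ∪ S2) ∩ S3| = 3.3333.
|(S1 ∪ S2) △ S3| = 28.0833 + 42 − 6.6667 = 63.42.

63.42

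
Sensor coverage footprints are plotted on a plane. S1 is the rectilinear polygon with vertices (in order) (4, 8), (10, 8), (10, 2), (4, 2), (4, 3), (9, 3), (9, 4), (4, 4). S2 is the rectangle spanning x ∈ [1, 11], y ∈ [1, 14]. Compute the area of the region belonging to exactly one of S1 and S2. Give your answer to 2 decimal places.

|S1| = 31, |S2| = 130, |S1∩S2| = 31.
|S1 △ S2| = |S1| + |S2| − 2·|S1∩S2| = 31 + 130 − 62 = 99.00.

99.00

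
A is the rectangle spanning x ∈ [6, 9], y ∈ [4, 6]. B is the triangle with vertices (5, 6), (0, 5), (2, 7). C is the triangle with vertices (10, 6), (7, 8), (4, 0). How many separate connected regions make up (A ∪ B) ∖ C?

(A ∪ B) ∖ C splits into 3 disjoint pieces (area 0.5, area 0.0833, area 4).

3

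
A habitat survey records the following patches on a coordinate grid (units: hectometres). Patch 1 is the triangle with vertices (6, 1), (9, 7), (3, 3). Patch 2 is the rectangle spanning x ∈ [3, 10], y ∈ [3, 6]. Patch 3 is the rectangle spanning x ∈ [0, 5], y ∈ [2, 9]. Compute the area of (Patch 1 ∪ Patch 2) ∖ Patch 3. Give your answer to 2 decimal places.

|Patch 1 ∪ Patch 2| = 25.5.
|(Patch 1 ∪ Patch 2) ∩ Patch 3| = 7.25.
|(Patch 1 ∪ Patch 2) ∖ Patch 3| = 25.5 − 7.25 = 18.25.

18.25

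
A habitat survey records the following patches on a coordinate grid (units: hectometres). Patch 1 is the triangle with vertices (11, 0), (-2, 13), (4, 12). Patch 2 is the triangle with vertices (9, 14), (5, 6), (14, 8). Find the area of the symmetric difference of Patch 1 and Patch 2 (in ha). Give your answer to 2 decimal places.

|Patch 1| = 32.5, |Patch 2| = 32, |Patch 1∩Patch 2| = 2.2699.
|Patch 1 △ Patch 2| = |Patch 1| + |Patch 2| − 2·|Patch 1∩Patch 2| = 32.5 + 32 − 4.5397 = 59.96.

59.96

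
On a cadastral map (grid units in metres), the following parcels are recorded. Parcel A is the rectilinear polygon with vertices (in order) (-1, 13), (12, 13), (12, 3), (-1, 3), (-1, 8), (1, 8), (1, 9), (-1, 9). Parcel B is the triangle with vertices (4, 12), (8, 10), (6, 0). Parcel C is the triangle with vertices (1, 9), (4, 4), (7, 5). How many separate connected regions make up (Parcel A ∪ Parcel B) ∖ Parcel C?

(Parcel A ∪ Parcel B) ∖ Parcel C is a single connected region.

1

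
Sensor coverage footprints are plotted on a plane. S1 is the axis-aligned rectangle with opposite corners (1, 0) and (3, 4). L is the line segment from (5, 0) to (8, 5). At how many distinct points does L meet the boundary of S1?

0

The segment lies entirely outside S1 and never meets its boundary.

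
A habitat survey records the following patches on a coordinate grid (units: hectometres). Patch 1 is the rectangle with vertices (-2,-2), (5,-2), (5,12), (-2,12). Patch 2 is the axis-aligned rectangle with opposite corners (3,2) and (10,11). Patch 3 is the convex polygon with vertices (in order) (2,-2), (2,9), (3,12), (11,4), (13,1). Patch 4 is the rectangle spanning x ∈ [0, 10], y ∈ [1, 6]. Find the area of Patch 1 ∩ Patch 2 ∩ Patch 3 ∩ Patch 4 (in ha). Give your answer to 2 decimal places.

The intersection is the polygon with vertices (3,6), (5,6), (5,2), (3,2).
By the shoelace formula its area is 8.00.

8.00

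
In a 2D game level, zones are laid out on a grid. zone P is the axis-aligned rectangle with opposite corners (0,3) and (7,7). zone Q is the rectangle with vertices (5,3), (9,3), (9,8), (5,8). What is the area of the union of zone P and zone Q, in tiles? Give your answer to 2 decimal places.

By inclusion–exclusion:
Individual areas: |zone P| = 28, |zone Q| = 20.
|zone P∩zone Q|: x∈[5,7], y∈[3,7] → 2·4 = 8.
|zone P ∪ zone Q| = 48 − 8 = 40.00.

40.00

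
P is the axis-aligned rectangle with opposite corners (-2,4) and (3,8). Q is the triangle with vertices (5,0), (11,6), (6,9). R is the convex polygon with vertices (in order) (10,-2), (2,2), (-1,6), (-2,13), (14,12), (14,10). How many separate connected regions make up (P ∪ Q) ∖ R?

(P ∪ Q) ∖ R splits into 2 disjoint pieces (area 5.2143, area 0.0702).

2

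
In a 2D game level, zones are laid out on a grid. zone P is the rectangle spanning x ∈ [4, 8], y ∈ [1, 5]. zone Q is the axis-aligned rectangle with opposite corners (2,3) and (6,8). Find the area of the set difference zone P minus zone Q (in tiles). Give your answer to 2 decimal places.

|zone P∩zone Q|: x∈[4,6], y∈[3,5] → 2·2 = 4.
|zone P| = 16.
|zone P ∖ zone Q| = |zone P| − |zone P∩zone Q| = 16 − 4 = 12.00.

12.00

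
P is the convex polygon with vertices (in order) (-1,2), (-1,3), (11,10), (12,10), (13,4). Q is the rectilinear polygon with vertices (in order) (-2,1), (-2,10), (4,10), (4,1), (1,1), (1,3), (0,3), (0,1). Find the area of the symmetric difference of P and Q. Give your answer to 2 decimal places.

|P| = 53, |Q| = 52, |P∩Q| = 9.7202.
|P △ Q| = |P| + |Q| − 2·|P∩Q| = 53 + 52 − 19.4405 = 85.56.

85.56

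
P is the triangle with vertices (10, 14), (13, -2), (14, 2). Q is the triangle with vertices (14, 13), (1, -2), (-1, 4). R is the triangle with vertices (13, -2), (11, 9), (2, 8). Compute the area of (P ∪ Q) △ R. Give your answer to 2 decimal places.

|P ∪ Q| = 67.2662.
|(P ∪ Q) ∩ R| = 15.554.
|(P ∪ Q) △ R| = 67.2662 + 50.5 − 31.1081 = 86.66.

86.66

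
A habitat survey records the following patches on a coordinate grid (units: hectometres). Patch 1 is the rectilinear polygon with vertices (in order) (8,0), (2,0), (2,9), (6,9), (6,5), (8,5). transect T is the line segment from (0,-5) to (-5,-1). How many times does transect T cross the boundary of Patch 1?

The segment lies entirely outside Patch 1 and never meets its boundary.

0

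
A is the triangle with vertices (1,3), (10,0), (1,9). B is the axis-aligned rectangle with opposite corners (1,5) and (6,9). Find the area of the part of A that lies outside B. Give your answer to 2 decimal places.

|A| = 27, |A∩B| = 8.
|A ∖ B| = |A| − |A∩B| = 27 − 8 = 19.00.

19.00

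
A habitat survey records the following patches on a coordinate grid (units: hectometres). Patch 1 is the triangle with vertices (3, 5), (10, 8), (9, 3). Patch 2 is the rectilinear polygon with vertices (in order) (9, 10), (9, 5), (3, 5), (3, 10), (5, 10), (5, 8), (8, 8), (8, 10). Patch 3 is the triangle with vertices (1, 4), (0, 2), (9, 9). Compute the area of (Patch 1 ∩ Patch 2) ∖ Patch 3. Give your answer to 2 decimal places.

|Patch 1 ∩ Patch 2| = 7.7143.
|(Patch 1 ∩ Patch 2) ∩ Patch 3| = 0.3506.
|(Patch 1 ∩ Patch 2) ∖ Patch 3| = 7.7143 − 0.3506 = 7.36.

7.36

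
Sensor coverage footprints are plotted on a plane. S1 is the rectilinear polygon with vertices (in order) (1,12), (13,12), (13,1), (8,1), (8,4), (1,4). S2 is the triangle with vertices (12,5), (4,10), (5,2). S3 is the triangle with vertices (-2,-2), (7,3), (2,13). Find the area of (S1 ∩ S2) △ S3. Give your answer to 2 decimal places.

74.51

|S1 ∩ S2| = 25.1786.
|(S1 ∩ S2) ∩ S3| = 4.0833.
|(S1 ∩ S2) △ S3| = 25.1786 + 57.5 − 8.1667 = 74.51.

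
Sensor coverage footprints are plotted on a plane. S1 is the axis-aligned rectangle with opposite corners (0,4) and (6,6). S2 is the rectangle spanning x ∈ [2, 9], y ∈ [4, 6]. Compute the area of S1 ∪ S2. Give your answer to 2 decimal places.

18.00

By inclusion–exclusion:
Individual areas: |S1| = 12, |S2| = 14.
|S1∩S2|: x∈[2,6], y∈[4,6] → 4·2 = 8.
|S1 ∪ S2| = 26 − 8 = 18.00.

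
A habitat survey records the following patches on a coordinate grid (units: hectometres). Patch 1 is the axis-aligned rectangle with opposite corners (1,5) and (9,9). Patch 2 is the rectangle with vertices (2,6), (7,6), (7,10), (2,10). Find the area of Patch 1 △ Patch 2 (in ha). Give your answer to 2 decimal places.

22.00

|Patch 1∩Patch 2|: x∈[2,7], y∈[6,9] → 5·3 = 15.
|Patch 1 △ Patch 2| = |Patch 1| + |Patch 2| − 2·|Patch 1∩Patch 2| = 32 + 20 − 30 = 22.00.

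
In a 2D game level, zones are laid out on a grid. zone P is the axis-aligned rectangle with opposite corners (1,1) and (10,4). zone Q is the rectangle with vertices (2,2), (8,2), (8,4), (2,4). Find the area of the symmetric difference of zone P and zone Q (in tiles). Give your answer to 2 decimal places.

|zone P∩zone Q|: x∈[2,8], y∈[2,4] → 6·2 = 12.
|zone P △ zone Q| = |zone P| + |zone Q| − 2·|zone P∩zone Q| = 27 + 12 − 24 = 15.00.

15.00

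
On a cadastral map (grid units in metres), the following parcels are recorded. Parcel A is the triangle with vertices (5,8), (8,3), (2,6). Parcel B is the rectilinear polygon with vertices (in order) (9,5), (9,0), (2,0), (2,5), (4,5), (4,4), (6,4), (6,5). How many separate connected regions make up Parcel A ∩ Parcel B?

1

Parcel A ∩ Parcel B is a single connected region.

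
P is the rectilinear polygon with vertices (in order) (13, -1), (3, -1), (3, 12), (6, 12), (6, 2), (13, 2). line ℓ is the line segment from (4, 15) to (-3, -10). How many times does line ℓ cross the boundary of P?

2

The segment meets the boundary at (3,11.429), (3.16,12).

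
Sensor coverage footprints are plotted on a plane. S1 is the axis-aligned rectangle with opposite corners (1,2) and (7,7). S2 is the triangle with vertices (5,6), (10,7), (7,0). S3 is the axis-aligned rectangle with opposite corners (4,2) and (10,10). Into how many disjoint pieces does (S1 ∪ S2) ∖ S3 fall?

(S1 ∪ S2) ∖ S3 splits into 2 disjoint pieces (area 15, area 1.5238).

2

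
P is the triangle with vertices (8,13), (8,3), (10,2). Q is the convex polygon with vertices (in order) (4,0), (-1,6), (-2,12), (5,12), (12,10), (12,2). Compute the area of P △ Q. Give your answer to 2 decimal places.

|P| = 10, |Q| = 129, |P∩Q| = 9.6693.
|P △ Q| = |P| + |Q| − 2·|P∩Q| = 10 + 129 − 19.3386 = 119.66.

119.66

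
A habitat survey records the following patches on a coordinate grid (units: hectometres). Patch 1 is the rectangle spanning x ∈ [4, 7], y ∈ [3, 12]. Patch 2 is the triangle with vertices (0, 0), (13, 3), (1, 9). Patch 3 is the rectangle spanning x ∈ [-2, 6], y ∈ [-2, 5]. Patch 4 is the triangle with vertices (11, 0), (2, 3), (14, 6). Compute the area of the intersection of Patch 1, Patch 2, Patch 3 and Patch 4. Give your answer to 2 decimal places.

The intersection is the polygon with vertices (4,3.5), (6,4), (6,3), (4,3).
By the shoelace formula its area is 1.50.

1.50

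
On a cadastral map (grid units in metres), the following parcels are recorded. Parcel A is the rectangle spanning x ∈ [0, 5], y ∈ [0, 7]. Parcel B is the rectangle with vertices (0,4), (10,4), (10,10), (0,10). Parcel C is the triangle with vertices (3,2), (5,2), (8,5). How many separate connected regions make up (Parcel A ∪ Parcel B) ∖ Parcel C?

(Parcel A ∪ Parcel B) ∖ Parcel C is a single connected region.

1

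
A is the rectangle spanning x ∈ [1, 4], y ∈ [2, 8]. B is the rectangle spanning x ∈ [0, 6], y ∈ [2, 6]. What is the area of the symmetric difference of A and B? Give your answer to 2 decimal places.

18.00

|A∩B|: x∈[1,4], y∈[2,6] → 3·4 = 12.
|A △ B| = |A| + |B| − 2·|A∩B| = 18 + 24 − 24 = 18.00.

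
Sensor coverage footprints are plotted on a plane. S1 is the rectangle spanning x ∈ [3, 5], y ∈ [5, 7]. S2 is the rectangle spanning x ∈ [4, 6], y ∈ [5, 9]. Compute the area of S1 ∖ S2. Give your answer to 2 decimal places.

|S1∩S2|: x∈[4,5], y∈[5,7] → 1·2 = 2.
|S1| = 4.
|S1 ∖ S2| = |S1| − |S1∩S2| = 4 − 2 = 2.00.

2.00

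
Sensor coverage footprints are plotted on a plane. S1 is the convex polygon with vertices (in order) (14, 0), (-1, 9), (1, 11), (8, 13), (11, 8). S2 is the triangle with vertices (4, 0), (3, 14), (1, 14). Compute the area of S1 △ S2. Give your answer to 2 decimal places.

81.62

|S1| = 80, |S2| = 14, |S1∩S2| = 6.1907.
|S1 △ S2| = |S1| + |S2| − 2·|S1∩S2| = 80 + 14 − 12.3814 = 81.62.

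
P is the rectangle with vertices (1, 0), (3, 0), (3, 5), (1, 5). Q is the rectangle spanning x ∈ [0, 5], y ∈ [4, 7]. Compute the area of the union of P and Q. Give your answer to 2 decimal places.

By inclusion–exclusion:
Individual areas: |P| = 10, |Q| = 15.
|P∩Q|: x∈[1,3], y∈[4,5] → 2·1 = 2.
|P ∪ Q| = 25 − 2 = 23.00.

23.00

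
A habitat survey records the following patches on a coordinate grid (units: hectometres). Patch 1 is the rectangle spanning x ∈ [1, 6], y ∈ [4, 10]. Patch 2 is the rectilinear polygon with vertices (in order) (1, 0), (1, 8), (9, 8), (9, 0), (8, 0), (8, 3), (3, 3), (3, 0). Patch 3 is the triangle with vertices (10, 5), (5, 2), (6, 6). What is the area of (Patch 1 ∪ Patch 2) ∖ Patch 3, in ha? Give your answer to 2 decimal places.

|Patch 1 ∪ Patch 2| = 59.
|(Patch 1 ∪ Patch 2) ∩ Patch 3| = 7.3667.
|(Patch 1 ∪ Patch 2) ∖ Patch 3| = 59 − 7.3667 = 51.63.

51.63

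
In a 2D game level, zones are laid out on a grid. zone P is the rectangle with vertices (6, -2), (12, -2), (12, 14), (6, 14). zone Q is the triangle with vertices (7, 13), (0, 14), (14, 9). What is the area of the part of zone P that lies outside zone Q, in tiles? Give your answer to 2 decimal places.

89.79

|zone P| = 96, |zone P∩zone Q| = 6.2143.
|zone P ∖ zone Q| = |zone P| − |zone P∩zone Q| = 96 − 6.2143 = 89.79.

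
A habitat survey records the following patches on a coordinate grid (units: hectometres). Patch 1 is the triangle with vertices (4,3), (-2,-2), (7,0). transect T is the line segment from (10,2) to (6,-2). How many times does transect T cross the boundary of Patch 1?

0

The segment lies entirely outside Patch 1 and never meets its boundary.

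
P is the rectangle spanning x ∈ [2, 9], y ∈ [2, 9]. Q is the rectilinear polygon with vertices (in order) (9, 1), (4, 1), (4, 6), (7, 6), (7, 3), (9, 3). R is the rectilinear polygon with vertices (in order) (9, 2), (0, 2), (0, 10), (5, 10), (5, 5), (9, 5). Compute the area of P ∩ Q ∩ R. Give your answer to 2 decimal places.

The intersection is the polygon with vertices (4,2), (4,6), (5,6), (5,5), (7,5), (7,3), (9,3), (9,2).
By the shoelace formula its area is 12.00.

12.00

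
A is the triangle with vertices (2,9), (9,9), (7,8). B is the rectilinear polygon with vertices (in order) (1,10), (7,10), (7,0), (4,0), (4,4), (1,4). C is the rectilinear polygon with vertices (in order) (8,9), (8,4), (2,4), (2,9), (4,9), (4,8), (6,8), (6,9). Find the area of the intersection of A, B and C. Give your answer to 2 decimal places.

1.30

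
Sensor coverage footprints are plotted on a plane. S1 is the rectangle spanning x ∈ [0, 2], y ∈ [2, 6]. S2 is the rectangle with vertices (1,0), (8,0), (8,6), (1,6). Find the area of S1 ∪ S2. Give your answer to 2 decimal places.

46.00

By inclusion–exclusion:
Individual areas: |S1| = 8, |S2| = 42.
|S1∩S2|: x∈[1,2], y∈[2,6] → 1·4 = 4.
|S1 ∪ S2| = 50 − 4 = 46.00.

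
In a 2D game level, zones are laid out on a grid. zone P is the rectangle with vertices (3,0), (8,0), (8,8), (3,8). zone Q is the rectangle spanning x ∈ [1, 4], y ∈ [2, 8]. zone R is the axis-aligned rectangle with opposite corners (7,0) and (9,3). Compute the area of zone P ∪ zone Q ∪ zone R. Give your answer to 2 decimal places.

By inclusion–exclusion:
Individual areas: |zone P| = 40, |zone Q| = 18, |zone R| = 6.
|zone P∩zone Q|: x∈[3,4], y∈[2,8] → 1·6 = 6.
|zone P∩zone R|: x∈[7,8], y∈[0,3] → 1·3 = 3.
|zone Q∩zone R| = 0 (no overlap).
|zone P∩zone Q∩zone R| = 0.
|zone P ∪ zone Q ∪ zone R| = 64 − 9 + 0 = 55.00.

55.00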